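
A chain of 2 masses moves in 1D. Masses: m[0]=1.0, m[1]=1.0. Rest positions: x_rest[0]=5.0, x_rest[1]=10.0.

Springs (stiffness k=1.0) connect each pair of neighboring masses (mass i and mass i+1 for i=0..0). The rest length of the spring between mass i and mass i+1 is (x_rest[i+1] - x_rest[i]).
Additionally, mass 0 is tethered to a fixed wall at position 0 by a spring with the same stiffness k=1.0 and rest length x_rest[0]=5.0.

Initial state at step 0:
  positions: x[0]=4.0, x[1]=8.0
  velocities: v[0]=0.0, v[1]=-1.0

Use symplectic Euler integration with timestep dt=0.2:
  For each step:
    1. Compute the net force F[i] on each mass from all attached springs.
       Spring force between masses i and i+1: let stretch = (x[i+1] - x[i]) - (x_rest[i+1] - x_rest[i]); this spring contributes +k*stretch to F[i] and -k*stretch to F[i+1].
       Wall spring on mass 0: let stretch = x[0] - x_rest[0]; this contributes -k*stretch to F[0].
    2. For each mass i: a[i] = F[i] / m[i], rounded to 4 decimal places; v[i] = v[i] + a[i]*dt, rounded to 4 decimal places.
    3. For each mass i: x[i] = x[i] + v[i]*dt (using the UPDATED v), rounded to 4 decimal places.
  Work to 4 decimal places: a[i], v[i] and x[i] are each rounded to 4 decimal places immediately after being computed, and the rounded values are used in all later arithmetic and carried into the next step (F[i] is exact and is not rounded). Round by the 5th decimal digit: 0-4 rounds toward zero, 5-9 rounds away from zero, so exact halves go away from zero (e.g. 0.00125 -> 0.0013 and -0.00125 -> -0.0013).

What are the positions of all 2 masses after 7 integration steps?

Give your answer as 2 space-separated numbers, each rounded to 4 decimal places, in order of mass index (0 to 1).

Answer: 3.8258 7.9180

Derivation:
Step 0: x=[4.0000 8.0000] v=[0.0000 -1.0000]
Step 1: x=[4.0000 7.8400] v=[0.0000 -0.8000]
Step 2: x=[3.9936 7.7264] v=[-0.0320 -0.5680]
Step 3: x=[3.9768 7.6635] v=[-0.0842 -0.3146]
Step 4: x=[3.9484 7.6531] v=[-0.1422 -0.0519]
Step 5: x=[3.9102 7.6945] v=[-0.1909 0.2072]
Step 6: x=[3.8670 7.7846] v=[-0.2161 0.4503]
Step 7: x=[3.8258 7.9180] v=[-0.2060 0.6668]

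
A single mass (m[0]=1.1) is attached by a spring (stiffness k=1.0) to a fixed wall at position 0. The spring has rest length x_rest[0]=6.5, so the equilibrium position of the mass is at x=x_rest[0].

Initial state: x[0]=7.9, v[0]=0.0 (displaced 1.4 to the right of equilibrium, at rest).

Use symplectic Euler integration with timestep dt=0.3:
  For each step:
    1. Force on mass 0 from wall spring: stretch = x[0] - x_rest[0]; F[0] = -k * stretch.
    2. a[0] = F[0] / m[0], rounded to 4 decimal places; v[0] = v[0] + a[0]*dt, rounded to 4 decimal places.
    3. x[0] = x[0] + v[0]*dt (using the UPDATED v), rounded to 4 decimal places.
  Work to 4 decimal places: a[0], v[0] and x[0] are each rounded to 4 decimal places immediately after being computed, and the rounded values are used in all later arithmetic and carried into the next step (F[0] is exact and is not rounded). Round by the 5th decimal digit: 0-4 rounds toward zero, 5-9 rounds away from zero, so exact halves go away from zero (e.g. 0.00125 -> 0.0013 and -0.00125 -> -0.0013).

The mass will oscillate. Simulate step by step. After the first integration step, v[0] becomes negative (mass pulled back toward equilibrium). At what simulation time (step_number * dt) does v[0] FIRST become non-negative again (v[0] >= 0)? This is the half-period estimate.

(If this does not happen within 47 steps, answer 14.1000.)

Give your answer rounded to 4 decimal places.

Answer: 3.3000

Derivation:
Step 0: x=[7.9000] v=[0.0000]
Step 1: x=[7.7855] v=[-0.3818]
Step 2: x=[7.5658] v=[-0.7324]
Step 3: x=[7.2589] v=[-1.0231]
Step 4: x=[6.8899] v=[-1.2301]
Step 5: x=[6.4890] v=[-1.3365]
Step 6: x=[6.0890] v=[-1.3335]
Step 7: x=[5.7226] v=[-1.2214]
Step 8: x=[5.4198] v=[-1.0094]
Step 9: x=[5.2054] v=[-0.7148]
Step 10: x=[5.0969] v=[-0.3617]
Step 11: x=[5.1032] v=[0.0210]
First v>=0 after going negative at step 11, time=3.3000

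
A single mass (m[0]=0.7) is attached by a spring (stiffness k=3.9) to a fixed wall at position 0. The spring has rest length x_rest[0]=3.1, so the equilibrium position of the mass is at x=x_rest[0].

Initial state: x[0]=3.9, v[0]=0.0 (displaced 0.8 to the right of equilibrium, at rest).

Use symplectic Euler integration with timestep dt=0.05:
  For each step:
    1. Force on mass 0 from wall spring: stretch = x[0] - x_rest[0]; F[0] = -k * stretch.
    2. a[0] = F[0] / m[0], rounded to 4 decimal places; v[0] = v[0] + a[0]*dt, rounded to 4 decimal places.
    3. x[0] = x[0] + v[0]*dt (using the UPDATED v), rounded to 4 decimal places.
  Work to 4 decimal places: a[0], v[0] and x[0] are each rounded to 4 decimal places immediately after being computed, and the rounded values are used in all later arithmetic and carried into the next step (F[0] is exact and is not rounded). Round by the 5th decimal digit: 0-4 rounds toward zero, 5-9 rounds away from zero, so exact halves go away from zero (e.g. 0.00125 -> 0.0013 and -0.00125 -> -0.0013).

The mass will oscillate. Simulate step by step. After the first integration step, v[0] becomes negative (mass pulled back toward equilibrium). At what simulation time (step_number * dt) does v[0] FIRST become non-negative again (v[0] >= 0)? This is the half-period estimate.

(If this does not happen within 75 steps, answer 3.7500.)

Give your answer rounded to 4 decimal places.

Step 0: x=[3.9000] v=[0.0000]
Step 1: x=[3.8889] v=[-0.2229]
Step 2: x=[3.8668] v=[-0.4427]
Step 3: x=[3.8340] v=[-0.6563]
Step 4: x=[3.7910] v=[-0.8608]
Step 5: x=[3.7383] v=[-1.0533]
Step 6: x=[3.6767] v=[-1.2311]
Step 7: x=[3.6071] v=[-1.3918]
Step 8: x=[3.5304] v=[-1.5331]
Step 9: x=[3.4478] v=[-1.6530]
Step 10: x=[3.3603] v=[-1.7499]
Step 11: x=[3.2692] v=[-1.8224]
Step 12: x=[3.1757] v=[-1.8695]
Step 13: x=[3.0812] v=[-1.8906]
Step 14: x=[2.9869] v=[-1.8854]
Step 15: x=[2.8942] v=[-1.8539]
Step 16: x=[2.8044] v=[-1.7966]
Step 17: x=[2.7187] v=[-1.7143]
Step 18: x=[2.6383] v=[-1.6081]
Step 19: x=[2.5643] v=[-1.4795]
Step 20: x=[2.4978] v=[-1.3303]
Step 21: x=[2.4397] v=[-1.1625]
Step 22: x=[2.3908] v=[-0.9786]
Step 23: x=[2.3518] v=[-0.7810]
Step 24: x=[2.3232] v=[-0.5726]
Step 25: x=[2.3054] v=[-0.3562]
Step 26: x=[2.2987] v=[-0.1348]
Step 27: x=[2.3031] v=[0.0884]
First v>=0 after going negative at step 27, time=1.3500

Answer: 1.3500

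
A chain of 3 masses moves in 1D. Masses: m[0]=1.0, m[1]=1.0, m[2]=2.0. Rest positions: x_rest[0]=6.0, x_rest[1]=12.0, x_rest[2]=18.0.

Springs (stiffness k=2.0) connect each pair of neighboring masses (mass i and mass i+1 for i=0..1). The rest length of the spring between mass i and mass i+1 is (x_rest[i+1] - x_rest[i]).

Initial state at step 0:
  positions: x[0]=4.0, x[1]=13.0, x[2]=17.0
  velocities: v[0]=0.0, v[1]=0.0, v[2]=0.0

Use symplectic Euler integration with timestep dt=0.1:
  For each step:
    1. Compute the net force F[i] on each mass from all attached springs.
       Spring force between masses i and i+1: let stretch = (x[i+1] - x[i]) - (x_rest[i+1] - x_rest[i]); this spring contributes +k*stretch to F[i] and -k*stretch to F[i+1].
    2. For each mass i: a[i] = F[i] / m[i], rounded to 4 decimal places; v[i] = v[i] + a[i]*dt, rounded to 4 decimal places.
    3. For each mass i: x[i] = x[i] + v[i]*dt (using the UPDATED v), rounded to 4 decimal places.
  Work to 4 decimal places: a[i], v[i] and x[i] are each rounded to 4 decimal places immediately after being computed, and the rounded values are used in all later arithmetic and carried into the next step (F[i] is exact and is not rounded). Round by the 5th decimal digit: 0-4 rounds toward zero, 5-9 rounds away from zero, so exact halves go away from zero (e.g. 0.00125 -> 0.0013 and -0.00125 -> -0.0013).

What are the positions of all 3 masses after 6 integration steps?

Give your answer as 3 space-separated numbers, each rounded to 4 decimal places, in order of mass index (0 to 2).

Step 0: x=[4.0000 13.0000 17.0000] v=[0.0000 0.0000 0.0000]
Step 1: x=[4.0600 12.9000 17.0200] v=[0.6000 -1.0000 0.2000]
Step 2: x=[4.1768 12.7056 17.0588] v=[1.1680 -1.9440 0.3880]
Step 3: x=[4.3442 12.4277 17.1141] v=[1.6738 -2.7791 0.5527]
Step 4: x=[4.5533 12.0819 17.1825] v=[2.0905 -3.4585 0.6841]
Step 5: x=[4.7929 11.6875 17.2599] v=[2.3962 -3.9441 0.7740]
Step 6: x=[5.0504 11.2667 17.3416] v=[2.5751 -4.2085 0.8168]

Answer: 5.0504 11.2667 17.3416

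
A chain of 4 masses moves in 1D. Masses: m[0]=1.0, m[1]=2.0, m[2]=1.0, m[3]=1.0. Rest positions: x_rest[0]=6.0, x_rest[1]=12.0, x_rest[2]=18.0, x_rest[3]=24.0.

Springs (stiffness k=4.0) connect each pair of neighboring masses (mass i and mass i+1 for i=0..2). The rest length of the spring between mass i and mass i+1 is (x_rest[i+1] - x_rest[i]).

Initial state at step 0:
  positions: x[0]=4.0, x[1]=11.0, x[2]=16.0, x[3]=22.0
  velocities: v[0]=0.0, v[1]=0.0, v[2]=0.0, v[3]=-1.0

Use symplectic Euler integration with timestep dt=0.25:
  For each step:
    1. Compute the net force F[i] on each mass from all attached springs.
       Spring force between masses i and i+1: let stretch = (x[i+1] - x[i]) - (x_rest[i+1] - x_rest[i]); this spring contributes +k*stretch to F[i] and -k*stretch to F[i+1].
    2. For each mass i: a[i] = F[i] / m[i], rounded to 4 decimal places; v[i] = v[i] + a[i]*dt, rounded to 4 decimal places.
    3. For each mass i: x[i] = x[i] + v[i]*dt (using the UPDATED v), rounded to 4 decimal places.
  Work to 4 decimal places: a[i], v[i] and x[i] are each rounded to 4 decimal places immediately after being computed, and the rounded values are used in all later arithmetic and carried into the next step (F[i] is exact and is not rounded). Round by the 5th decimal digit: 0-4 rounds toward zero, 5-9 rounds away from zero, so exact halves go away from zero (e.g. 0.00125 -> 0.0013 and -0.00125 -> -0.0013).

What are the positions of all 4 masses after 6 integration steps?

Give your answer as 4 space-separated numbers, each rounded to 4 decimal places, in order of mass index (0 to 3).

Answer: 4.4056 10.0250 15.5123 22.5322

Derivation:
Step 0: x=[4.0000 11.0000 16.0000 22.0000] v=[0.0000 0.0000 0.0000 -1.0000]
Step 1: x=[4.2500 10.7500 16.2500 21.7500] v=[1.0000 -1.0000 1.0000 -1.0000]
Step 2: x=[4.6250 10.3750 16.5000 21.6250] v=[1.5000 -1.5000 1.0000 -0.5000]
Step 3: x=[4.9375 10.0469 16.5000 21.7188] v=[1.2500 -1.3125 0.0000 0.3750]
Step 4: x=[5.0274 9.8867 16.1914 22.0079] v=[0.3594 -0.6407 -1.2343 1.1562]
Step 5: x=[4.8321 9.9072 15.7608 22.3428] v=[-0.7813 0.0820 -1.7225 1.3397]
Step 6: x=[4.4056 10.0250 15.5123 22.5322] v=[-1.7062 0.4713 -0.9941 0.7577]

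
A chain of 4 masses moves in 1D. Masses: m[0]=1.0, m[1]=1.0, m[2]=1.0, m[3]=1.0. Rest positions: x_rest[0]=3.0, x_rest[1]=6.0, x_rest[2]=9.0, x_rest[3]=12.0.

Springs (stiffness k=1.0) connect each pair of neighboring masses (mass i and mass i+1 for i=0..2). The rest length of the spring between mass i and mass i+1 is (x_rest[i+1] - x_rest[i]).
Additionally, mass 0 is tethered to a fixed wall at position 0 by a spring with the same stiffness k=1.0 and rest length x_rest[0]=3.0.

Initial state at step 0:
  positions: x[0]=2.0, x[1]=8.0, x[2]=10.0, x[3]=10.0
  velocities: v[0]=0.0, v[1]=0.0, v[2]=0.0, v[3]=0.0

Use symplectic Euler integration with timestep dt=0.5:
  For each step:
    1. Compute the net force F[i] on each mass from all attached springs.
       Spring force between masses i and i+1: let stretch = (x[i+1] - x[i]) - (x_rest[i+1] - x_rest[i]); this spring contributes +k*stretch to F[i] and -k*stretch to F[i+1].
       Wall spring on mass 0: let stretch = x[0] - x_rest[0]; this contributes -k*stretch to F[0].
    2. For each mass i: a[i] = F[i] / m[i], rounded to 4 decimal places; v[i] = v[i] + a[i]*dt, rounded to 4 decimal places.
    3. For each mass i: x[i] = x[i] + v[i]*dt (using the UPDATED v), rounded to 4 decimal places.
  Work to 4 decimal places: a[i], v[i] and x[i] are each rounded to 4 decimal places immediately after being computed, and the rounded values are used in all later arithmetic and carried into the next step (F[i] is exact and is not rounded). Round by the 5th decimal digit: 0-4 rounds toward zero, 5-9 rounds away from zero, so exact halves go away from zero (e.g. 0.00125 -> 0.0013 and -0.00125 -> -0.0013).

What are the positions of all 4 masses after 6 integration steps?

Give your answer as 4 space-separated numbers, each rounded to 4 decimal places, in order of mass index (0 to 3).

Step 0: x=[2.0000 8.0000 10.0000 10.0000] v=[0.0000 0.0000 0.0000 0.0000]
Step 1: x=[3.0000 7.0000 9.5000 10.7500] v=[2.0000 -2.0000 -1.0000 1.5000]
Step 2: x=[4.2500 5.6250 8.6875 11.9375] v=[2.5000 -2.7500 -1.6250 2.3750]
Step 3: x=[4.7813 4.6719 7.9219 13.0625] v=[1.0625 -1.9063 -1.5313 2.2500]
Step 4: x=[4.0899 4.5586 7.6289 13.6524] v=[-1.3829 -0.2266 -0.5860 1.1797]
Step 5: x=[2.4932 5.0957 8.0742 13.4864] v=[-3.1935 1.0742 0.8906 -0.3321]
Step 6: x=[0.9238 5.7268 9.1280 12.7173] v=[-3.1389 1.2622 2.1075 -1.5382]

Answer: 0.9238 5.7268 9.1280 12.7173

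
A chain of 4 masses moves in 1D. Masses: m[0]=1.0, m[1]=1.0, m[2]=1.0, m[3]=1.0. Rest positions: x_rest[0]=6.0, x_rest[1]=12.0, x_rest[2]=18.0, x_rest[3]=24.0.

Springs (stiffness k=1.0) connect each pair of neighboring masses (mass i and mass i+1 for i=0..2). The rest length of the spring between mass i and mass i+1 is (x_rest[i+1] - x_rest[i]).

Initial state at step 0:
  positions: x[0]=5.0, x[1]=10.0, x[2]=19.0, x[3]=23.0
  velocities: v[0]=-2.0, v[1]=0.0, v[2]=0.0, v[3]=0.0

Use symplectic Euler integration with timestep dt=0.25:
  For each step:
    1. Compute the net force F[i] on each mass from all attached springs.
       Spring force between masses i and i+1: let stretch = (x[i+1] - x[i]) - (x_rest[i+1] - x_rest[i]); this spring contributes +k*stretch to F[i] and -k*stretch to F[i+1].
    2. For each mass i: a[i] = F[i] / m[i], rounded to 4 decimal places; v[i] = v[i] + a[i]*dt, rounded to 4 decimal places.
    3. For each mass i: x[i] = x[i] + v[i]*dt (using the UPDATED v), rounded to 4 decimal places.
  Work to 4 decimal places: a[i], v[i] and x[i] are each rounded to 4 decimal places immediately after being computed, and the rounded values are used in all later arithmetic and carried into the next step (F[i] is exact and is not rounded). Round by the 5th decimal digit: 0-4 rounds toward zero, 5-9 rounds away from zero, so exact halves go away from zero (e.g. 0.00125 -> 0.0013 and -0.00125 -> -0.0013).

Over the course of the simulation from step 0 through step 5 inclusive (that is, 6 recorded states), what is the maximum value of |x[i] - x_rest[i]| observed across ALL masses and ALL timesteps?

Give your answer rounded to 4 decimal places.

Answer: 3.3269

Derivation:
Step 0: x=[5.0000 10.0000 19.0000 23.0000] v=[-2.0000 0.0000 0.0000 0.0000]
Step 1: x=[4.4375 10.2500 18.6875 23.1250] v=[-2.2500 1.0000 -1.2500 0.5000]
Step 2: x=[3.8633 10.6641 18.1250 23.3477] v=[-2.2969 1.6563 -2.2500 0.8906]
Step 3: x=[3.3391 11.1194 17.4226 23.6189] v=[-2.0967 1.8213 -2.8096 1.0849]
Step 4: x=[2.9262 11.4824 16.7135 23.8779] v=[-1.6516 1.4520 -2.8363 1.0358]
Step 5: x=[2.6731 11.6376 16.1253 24.0641] v=[-1.0126 0.6207 -2.3530 0.7447]
Max displacement = 3.3269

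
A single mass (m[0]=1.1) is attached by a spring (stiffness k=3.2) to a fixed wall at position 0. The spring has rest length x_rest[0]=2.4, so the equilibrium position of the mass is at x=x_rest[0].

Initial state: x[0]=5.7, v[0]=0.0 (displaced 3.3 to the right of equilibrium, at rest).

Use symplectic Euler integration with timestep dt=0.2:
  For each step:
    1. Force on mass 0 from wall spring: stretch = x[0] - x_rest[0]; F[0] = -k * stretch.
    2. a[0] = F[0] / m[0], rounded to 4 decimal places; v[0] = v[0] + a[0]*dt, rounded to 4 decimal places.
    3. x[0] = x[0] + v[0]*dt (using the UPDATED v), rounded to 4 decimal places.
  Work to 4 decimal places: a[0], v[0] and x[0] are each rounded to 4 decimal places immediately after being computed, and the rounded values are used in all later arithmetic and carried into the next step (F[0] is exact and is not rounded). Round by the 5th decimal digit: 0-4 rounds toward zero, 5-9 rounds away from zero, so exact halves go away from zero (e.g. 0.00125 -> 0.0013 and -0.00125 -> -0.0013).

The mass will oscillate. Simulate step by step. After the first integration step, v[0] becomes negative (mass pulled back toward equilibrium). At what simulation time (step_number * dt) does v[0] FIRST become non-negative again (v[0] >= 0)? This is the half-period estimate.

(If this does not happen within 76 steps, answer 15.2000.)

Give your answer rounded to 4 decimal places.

Step 0: x=[5.7000] v=[0.0000]
Step 1: x=[5.3160] v=[-1.9200]
Step 2: x=[4.5927] v=[-3.6166]
Step 3: x=[3.6142] v=[-4.8924]
Step 4: x=[2.4944] v=[-5.5988]
Step 5: x=[1.3637] v=[-5.6537]
Step 6: x=[0.3535] v=[-5.0508]
Step 7: x=[-0.4185] v=[-3.8601]
Step 8: x=[-0.8625] v=[-2.2202]
Step 9: x=[-0.9269] v=[-0.3220]
Step 10: x=[-0.6042] v=[1.6137]
First v>=0 after going negative at step 10, time=2.0000

Answer: 2.0000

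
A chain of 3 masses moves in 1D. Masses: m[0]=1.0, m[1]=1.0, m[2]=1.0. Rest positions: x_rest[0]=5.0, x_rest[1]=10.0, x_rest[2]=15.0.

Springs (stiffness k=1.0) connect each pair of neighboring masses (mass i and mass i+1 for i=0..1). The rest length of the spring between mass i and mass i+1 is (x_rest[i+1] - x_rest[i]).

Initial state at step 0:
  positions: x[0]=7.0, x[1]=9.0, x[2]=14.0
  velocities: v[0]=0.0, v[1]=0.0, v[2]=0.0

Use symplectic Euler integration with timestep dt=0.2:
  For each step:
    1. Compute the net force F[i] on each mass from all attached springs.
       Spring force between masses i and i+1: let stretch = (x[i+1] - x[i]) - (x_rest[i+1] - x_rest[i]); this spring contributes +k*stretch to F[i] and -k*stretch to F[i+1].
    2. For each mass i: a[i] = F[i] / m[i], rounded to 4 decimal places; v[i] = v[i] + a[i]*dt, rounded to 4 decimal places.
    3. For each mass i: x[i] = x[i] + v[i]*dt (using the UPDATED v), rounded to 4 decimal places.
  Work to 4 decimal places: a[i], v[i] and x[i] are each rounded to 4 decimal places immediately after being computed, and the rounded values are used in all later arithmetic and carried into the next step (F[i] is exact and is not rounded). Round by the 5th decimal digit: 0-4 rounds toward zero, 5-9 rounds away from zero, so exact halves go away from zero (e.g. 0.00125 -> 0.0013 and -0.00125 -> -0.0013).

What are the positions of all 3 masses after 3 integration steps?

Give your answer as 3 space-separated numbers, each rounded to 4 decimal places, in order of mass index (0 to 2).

Answer: 6.3270 9.6497 14.0232

Derivation:
Step 0: x=[7.0000 9.0000 14.0000] v=[0.0000 0.0000 0.0000]
Step 1: x=[6.8800 9.1200 14.0000] v=[-0.6000 0.6000 0.0000]
Step 2: x=[6.6496 9.3456 14.0048] v=[-1.1520 1.1280 0.0240]
Step 3: x=[6.3270 9.6497 14.0232] v=[-1.6128 1.5206 0.0922]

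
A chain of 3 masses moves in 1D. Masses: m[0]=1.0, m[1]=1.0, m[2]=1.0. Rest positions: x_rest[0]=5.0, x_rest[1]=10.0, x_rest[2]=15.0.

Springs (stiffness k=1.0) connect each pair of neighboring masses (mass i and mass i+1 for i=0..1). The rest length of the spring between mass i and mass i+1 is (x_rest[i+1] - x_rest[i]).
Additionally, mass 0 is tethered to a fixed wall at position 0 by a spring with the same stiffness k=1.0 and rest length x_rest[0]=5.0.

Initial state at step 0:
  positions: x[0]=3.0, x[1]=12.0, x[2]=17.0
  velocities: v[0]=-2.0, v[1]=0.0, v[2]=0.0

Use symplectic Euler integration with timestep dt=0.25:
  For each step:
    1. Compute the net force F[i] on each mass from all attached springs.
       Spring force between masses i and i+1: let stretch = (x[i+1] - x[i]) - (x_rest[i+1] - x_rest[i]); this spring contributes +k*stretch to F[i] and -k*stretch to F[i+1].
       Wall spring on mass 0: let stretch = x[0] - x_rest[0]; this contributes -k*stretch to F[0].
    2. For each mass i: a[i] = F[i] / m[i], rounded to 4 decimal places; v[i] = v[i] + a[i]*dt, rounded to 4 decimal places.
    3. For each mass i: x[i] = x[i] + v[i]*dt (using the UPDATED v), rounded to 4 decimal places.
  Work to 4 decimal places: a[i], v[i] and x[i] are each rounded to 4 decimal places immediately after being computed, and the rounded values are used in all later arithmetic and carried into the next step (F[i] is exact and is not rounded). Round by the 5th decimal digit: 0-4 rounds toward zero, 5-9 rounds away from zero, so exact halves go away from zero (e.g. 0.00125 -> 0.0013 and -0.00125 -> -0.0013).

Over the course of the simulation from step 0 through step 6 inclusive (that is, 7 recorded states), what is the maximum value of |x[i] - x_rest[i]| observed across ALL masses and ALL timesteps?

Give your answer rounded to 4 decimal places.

Answer: 2.1250

Derivation:
Step 0: x=[3.0000 12.0000 17.0000] v=[-2.0000 0.0000 0.0000]
Step 1: x=[2.8750 11.7500 17.0000] v=[-0.5000 -1.0000 0.0000]
Step 2: x=[3.1250 11.2734 16.9844] v=[1.0000 -1.9063 -0.0625]
Step 3: x=[3.6890 10.6445 16.9243] v=[2.2559 -2.5157 -0.2403]
Step 4: x=[4.4571 9.9734 16.7842] v=[3.0725 -2.6846 -0.5603]
Step 5: x=[5.2914 9.3832 16.5310] v=[3.3373 -2.3610 -1.0130]
Step 6: x=[6.0508 8.9840 16.1435] v=[3.0374 -1.5970 -1.5500]
Max displacement = 2.1250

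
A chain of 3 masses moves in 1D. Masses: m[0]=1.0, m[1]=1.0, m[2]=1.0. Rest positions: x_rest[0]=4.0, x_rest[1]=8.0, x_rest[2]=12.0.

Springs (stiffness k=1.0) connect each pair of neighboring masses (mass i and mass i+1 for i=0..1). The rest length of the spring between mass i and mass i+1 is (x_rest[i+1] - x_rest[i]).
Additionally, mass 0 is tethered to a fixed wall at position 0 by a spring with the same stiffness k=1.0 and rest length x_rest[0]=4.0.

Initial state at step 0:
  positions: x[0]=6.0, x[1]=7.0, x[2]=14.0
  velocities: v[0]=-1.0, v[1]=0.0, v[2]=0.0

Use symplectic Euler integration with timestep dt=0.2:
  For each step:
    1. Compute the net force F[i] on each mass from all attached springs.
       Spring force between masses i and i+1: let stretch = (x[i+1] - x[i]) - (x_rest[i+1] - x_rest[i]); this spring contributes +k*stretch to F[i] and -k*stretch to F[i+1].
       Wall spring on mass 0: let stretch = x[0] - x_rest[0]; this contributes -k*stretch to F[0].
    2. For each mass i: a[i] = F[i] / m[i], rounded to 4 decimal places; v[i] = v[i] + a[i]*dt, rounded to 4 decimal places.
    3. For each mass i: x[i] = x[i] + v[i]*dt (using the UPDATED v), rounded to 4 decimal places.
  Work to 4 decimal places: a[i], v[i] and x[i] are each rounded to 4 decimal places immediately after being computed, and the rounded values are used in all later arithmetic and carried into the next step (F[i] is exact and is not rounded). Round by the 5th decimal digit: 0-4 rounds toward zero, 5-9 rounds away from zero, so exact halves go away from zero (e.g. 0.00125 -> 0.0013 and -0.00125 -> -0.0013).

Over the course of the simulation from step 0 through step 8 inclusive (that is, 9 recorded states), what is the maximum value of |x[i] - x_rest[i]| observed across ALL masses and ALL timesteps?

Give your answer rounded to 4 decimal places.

Answer: 2.1902

Derivation:
Step 0: x=[6.0000 7.0000 14.0000] v=[-1.0000 0.0000 0.0000]
Step 1: x=[5.6000 7.2400 13.8800] v=[-2.0000 1.2000 -0.6000]
Step 2: x=[5.0416 7.6800 13.6544] v=[-2.7920 2.2000 -1.1280]
Step 3: x=[4.3871 8.2534 13.3498] v=[-3.2726 2.8672 -1.5229]
Step 4: x=[3.7117 8.8760 13.0014] v=[-3.3768 3.1132 -1.7422]
Step 5: x=[3.0944 9.4571 12.6479] v=[-3.0863 2.9054 -1.7673]
Step 6: x=[2.6079 9.9113 12.3268] v=[-2.4326 2.2710 -1.6055]
Step 7: x=[2.3092 10.1700 12.0691] v=[-1.4935 1.2934 -1.2886]
Step 8: x=[2.2326 10.1902 11.8954] v=[-0.3832 0.1011 -0.8684]
Max displacement = 2.1902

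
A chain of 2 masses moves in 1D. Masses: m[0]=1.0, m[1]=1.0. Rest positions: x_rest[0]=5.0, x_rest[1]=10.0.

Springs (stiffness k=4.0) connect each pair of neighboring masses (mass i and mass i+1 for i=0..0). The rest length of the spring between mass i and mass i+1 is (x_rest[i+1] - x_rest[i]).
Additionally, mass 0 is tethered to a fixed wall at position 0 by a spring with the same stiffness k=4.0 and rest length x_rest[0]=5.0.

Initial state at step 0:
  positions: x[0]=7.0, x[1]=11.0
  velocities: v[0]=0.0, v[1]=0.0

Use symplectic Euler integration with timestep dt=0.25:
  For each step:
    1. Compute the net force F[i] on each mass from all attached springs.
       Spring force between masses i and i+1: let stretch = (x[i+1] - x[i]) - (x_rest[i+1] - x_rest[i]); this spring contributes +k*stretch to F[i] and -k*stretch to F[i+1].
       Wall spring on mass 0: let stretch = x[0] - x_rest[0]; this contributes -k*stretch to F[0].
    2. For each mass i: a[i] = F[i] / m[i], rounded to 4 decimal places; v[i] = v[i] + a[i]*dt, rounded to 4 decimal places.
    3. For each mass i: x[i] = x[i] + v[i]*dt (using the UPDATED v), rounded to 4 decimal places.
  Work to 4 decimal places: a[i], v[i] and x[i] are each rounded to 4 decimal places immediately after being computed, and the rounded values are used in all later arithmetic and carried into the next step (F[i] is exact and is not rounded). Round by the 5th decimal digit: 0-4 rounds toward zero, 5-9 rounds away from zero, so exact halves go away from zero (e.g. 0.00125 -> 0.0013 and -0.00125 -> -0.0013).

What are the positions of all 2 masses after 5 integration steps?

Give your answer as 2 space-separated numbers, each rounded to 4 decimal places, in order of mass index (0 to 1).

Answer: 4.7198 9.8673

Derivation:
Step 0: x=[7.0000 11.0000] v=[0.0000 0.0000]
Step 1: x=[6.2500 11.2500] v=[-3.0000 1.0000]
Step 2: x=[5.1875 11.5000] v=[-4.2500 1.0000]
Step 3: x=[4.4063 11.4219] v=[-3.1250 -0.3125]
Step 4: x=[4.2774 10.8399] v=[-0.5157 -2.3281]
Step 5: x=[4.7198 9.8673] v=[1.7694 -3.8906]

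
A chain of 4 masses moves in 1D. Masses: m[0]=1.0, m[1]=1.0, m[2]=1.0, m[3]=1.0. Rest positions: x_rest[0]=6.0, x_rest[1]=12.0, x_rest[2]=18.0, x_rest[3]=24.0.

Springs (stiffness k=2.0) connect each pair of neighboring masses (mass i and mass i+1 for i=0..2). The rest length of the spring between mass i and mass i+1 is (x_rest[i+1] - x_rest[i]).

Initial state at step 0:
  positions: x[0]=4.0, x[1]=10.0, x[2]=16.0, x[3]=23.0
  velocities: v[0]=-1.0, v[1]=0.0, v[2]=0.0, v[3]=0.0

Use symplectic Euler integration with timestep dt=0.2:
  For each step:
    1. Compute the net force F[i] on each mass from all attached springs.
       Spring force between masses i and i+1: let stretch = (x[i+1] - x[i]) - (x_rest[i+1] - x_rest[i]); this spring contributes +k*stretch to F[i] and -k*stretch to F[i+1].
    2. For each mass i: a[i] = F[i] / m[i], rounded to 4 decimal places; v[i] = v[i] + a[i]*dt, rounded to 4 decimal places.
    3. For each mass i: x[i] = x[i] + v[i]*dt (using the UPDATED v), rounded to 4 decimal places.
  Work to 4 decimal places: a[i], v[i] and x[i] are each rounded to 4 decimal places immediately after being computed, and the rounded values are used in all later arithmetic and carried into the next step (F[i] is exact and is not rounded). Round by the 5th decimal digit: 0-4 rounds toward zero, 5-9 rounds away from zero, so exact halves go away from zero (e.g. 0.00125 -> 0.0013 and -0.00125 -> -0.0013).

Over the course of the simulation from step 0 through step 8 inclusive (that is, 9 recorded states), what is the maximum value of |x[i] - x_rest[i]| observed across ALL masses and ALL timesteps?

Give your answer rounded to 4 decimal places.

Step 0: x=[4.0000 10.0000 16.0000 23.0000] v=[-1.0000 0.0000 0.0000 0.0000]
Step 1: x=[3.8000 10.0000 16.0800 22.9200] v=[-1.0000 0.0000 0.4000 -0.4000]
Step 2: x=[3.6160 9.9904 16.2208 22.7728] v=[-0.9200 -0.0480 0.7040 -0.7360]
Step 3: x=[3.4620 9.9693 16.3873 22.5814] v=[-0.7702 -0.1056 0.8326 -0.9568]
Step 4: x=[3.3485 9.9410 16.5359 22.3745] v=[-0.5673 -0.1413 0.7430 -1.0344]
Step 5: x=[3.2824 9.9129 16.6240 22.1805] v=[-0.3303 -0.1403 0.4405 -0.9698]
Step 6: x=[3.2668 9.8913 16.6197 22.0220] v=[-0.0781 -0.1081 -0.0213 -0.7924]
Step 7: x=[3.3011 9.8780 16.5094 21.9113] v=[0.1717 -0.0665 -0.5517 -0.5533]
Step 8: x=[3.3816 9.8691 16.3007 21.8485] v=[0.4025 -0.0447 -1.0435 -0.3141]
Max displacement = 2.7332

Answer: 2.7332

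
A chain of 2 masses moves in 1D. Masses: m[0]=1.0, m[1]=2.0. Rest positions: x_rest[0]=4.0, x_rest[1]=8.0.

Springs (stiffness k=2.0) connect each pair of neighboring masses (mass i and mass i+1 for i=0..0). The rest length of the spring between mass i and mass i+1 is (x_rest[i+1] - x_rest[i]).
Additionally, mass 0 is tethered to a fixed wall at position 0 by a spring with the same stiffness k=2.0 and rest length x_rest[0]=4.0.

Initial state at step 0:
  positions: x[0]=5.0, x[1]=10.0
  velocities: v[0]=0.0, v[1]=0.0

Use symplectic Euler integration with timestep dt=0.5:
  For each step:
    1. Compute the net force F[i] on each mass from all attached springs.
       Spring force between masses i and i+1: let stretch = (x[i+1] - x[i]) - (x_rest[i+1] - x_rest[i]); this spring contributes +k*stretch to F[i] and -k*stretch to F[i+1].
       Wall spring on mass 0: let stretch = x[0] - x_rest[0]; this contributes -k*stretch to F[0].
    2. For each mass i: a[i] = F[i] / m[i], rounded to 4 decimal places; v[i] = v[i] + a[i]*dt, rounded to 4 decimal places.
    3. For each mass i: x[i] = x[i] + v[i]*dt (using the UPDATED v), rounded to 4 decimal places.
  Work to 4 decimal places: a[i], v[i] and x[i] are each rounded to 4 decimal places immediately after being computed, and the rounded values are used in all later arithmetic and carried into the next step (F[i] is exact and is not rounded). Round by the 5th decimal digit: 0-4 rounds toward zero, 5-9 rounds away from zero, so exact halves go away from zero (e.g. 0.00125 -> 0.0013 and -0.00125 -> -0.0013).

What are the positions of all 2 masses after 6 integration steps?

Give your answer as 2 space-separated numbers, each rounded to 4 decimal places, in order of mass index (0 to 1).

Answer: 3.3109 6.9045

Derivation:
Step 0: x=[5.0000 10.0000] v=[0.0000 0.0000]
Step 1: x=[5.0000 9.7500] v=[0.0000 -0.5000]
Step 2: x=[4.8750 9.3125] v=[-0.2500 -0.8750]
Step 3: x=[4.5313 8.7656] v=[-0.6875 -1.0938]
Step 4: x=[4.0391 8.1601] v=[-0.9845 -1.2110]
Step 5: x=[3.5878 7.5244] v=[-0.9026 -1.2715]
Step 6: x=[3.3109 6.9045] v=[-0.5538 -1.2398]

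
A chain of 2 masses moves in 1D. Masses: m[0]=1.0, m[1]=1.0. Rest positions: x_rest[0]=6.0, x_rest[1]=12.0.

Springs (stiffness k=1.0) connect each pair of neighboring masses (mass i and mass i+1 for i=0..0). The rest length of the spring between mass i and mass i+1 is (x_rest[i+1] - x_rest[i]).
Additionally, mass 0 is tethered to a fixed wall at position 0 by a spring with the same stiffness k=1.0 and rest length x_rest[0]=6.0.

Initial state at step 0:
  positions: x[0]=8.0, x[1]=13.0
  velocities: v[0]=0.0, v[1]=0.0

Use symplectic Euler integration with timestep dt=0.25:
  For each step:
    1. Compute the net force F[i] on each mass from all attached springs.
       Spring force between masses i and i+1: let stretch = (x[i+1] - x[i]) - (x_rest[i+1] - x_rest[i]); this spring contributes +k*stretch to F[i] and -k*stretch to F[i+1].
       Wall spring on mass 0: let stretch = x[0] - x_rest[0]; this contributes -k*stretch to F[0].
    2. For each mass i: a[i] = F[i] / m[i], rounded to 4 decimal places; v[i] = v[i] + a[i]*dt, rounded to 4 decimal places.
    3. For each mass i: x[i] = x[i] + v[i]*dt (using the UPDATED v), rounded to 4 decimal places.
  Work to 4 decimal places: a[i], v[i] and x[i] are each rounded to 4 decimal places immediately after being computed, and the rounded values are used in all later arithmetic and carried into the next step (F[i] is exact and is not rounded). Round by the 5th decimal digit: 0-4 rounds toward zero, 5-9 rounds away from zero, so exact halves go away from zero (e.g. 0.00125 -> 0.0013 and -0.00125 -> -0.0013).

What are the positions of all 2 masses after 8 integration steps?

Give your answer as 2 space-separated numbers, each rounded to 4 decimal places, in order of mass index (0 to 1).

Step 0: x=[8.0000 13.0000] v=[0.0000 0.0000]
Step 1: x=[7.8125 13.0625] v=[-0.7500 0.2500]
Step 2: x=[7.4649 13.1719] v=[-1.3906 0.4375]
Step 3: x=[7.0074 13.2996] v=[-1.8301 0.5108]
Step 4: x=[6.5052 13.4091] v=[-2.0089 0.4378]
Step 5: x=[6.0279 13.4621] v=[-1.9092 0.2118]
Step 6: x=[5.6385 13.4254] v=[-1.5576 -0.1468]
Step 7: x=[5.3834 13.2770] v=[-1.0205 -0.5935]
Step 8: x=[5.2852 13.0103] v=[-0.3930 -1.0669]

Answer: 5.2852 13.0103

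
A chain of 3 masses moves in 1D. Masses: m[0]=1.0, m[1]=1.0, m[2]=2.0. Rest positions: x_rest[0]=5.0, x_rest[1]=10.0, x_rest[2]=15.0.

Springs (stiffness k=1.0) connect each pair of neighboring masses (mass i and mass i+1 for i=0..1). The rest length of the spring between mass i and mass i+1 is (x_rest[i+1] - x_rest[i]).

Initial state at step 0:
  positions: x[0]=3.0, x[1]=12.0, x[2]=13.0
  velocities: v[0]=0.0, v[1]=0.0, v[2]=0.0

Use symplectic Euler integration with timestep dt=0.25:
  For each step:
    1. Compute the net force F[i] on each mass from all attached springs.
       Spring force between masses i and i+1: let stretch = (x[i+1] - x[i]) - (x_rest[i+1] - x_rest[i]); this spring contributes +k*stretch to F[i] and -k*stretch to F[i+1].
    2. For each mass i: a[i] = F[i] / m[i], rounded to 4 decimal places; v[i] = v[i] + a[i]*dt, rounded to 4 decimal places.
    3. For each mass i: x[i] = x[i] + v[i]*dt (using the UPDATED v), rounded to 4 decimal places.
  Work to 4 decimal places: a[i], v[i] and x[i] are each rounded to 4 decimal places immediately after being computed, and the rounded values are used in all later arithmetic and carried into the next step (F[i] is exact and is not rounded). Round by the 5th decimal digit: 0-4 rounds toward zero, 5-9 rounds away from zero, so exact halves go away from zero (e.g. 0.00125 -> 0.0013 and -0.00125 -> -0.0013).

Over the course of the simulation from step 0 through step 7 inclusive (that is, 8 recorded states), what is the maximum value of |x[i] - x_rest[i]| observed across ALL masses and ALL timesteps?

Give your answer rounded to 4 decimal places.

Answer: 3.9012

Derivation:
Step 0: x=[3.0000 12.0000 13.0000] v=[0.0000 0.0000 0.0000]
Step 1: x=[3.2500 11.5000 13.1250] v=[1.0000 -2.0000 0.5000]
Step 2: x=[3.7031 10.5859 13.3555] v=[1.8125 -3.6563 0.9219]
Step 3: x=[4.2739 9.4148 13.6557] v=[2.2832 -4.6846 1.2007]
Step 4: x=[4.8535 8.1874 13.9796] v=[2.3184 -4.9096 1.2956]
Step 5: x=[5.3290 7.1137 14.2788] v=[1.9019 -4.2950 1.1966]
Step 6: x=[5.6035 6.3762 14.5103] v=[1.0981 -2.9499 0.9260]
Step 7: x=[5.6138 6.0988 14.6439] v=[0.0413 -1.1096 0.5342]
Max displacement = 3.9012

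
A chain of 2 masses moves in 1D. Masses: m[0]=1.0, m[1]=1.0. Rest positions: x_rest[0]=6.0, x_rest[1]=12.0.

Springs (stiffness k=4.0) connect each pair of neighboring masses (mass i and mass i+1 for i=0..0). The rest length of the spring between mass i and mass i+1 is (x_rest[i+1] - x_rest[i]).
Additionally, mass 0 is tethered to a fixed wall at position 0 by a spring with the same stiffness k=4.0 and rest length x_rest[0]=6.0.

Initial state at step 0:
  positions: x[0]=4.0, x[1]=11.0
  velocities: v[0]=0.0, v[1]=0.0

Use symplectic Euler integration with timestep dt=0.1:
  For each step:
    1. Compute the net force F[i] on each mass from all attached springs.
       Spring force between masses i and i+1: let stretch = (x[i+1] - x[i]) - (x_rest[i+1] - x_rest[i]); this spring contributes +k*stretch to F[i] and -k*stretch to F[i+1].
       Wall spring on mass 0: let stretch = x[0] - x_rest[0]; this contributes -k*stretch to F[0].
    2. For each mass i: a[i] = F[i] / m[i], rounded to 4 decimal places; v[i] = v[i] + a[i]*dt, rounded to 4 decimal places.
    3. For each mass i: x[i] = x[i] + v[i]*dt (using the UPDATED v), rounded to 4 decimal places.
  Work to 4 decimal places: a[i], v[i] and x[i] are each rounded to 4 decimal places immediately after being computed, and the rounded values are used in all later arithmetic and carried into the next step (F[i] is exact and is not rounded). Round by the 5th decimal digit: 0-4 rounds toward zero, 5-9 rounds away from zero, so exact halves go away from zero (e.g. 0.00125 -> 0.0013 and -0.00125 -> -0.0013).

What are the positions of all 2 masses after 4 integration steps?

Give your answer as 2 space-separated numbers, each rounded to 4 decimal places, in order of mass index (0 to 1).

Answer: 5.0400 10.6912

Derivation:
Step 0: x=[4.0000 11.0000] v=[0.0000 0.0000]
Step 1: x=[4.1200 10.9600] v=[1.2000 -0.4000]
Step 2: x=[4.3488 10.8864] v=[2.2880 -0.7360]
Step 3: x=[4.6652 10.7913] v=[3.1635 -0.9510]
Step 4: x=[5.0400 10.6912] v=[3.7479 -1.0014]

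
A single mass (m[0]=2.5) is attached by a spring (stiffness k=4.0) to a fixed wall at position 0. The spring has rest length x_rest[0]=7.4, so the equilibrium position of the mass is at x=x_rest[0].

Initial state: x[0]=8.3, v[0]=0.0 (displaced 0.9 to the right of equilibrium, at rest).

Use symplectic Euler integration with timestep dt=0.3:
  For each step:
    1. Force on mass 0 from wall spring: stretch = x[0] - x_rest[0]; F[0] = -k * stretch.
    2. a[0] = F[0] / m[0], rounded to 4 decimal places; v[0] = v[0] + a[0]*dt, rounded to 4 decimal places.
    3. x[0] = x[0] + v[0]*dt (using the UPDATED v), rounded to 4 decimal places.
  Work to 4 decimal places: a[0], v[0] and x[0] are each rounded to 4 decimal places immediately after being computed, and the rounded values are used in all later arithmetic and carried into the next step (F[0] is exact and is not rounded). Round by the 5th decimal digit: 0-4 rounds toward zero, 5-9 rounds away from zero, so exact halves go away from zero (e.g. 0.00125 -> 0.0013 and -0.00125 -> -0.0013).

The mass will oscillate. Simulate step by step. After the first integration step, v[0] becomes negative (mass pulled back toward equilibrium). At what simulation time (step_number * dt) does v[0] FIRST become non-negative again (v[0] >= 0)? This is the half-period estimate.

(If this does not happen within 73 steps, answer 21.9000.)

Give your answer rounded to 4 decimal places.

Step 0: x=[8.3000] v=[0.0000]
Step 1: x=[8.1704] v=[-0.4320]
Step 2: x=[7.9299] v=[-0.8018]
Step 3: x=[7.6131] v=[-1.0561]
Step 4: x=[7.2656] v=[-1.1584]
Step 5: x=[6.9374] v=[-1.0939]
Step 6: x=[6.6759] v=[-0.8718]
Step 7: x=[6.5186] v=[-0.5242]
Step 8: x=[6.4883] v=[-0.1011]
Step 9: x=[6.5893] v=[0.3365]
First v>=0 after going negative at step 9, time=2.7000

Answer: 2.7000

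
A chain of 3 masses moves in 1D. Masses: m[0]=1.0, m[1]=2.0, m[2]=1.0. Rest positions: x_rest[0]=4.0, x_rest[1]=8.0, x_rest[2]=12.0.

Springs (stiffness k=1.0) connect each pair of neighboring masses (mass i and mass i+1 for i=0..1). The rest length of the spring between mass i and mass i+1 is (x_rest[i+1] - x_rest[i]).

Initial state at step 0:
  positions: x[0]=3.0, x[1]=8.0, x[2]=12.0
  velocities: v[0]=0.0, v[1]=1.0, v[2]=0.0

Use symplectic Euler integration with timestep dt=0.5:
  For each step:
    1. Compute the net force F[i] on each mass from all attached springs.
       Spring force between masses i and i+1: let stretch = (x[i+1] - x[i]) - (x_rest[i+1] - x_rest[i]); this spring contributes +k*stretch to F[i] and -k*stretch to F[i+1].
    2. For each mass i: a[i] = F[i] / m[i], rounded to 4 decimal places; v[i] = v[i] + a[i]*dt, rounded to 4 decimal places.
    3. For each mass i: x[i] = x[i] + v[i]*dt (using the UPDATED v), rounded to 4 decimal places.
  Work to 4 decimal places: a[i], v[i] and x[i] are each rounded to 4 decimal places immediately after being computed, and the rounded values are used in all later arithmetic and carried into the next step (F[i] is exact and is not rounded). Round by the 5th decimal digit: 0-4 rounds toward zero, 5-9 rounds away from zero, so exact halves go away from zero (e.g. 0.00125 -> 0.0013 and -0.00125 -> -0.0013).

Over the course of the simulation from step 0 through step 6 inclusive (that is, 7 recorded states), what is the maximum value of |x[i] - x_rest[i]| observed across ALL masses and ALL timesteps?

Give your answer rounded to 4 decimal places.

Step 0: x=[3.0000 8.0000 12.0000] v=[0.0000 1.0000 0.0000]
Step 1: x=[3.2500 8.3750 12.0000] v=[0.5000 0.7500 0.0000]
Step 2: x=[3.7813 8.5625 12.0938] v=[1.0625 0.3750 0.1875]
Step 3: x=[4.5079 8.5938 12.3048] v=[1.4531 0.0625 0.4219]
Step 4: x=[5.2560 8.5782 12.5880] v=[1.4961 -0.0313 0.5664]
Step 5: x=[5.8346 8.6485 12.8688] v=[1.1572 0.1406 0.5615]
Step 6: x=[6.1167 8.8946 13.0945] v=[0.5642 0.4922 0.4514]
Max displacement = 2.1167

Answer: 2.1167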